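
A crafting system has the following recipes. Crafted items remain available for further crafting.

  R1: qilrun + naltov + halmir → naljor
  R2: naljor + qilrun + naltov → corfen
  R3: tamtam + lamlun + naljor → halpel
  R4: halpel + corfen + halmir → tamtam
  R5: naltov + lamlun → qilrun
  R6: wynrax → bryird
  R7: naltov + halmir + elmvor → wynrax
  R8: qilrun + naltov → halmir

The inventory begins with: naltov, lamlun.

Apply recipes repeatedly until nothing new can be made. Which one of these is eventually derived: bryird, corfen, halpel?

corfen

Using R5, naltov and lamlun make qilrun.
qilrun + naltov → halmir (R8).
qilrun + naltov + halmir → naljor (R1).
Using R2, naljor, qilrun, and naltov make corfen.
bryird would need wynrax (R6), but wynrax is never obtained. halpel would need tamtam, lamlun, and naljor (R3), but tamtam is never obtained.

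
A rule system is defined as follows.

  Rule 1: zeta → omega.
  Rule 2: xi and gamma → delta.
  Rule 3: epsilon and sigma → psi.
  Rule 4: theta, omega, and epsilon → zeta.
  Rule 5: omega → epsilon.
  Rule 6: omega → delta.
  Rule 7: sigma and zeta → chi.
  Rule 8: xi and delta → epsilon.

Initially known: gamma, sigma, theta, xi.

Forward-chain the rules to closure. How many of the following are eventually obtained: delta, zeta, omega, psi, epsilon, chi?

From xi and gamma, Rule 2 gives delta.
From xi and delta, Rule 8 gives epsilon.
From epsilon and sigma, Rule 3 gives psi.
delta: reached.
zeta would need theta, omega, and epsilon (Rule 4), but omega is never established.
omega would need zeta (Rule 1), but zeta is never established.
psi: reached.
epsilon: reached.
chi would need sigma and zeta (Rule 7), but zeta is never established.
Reached: delta, psi, and epsilon — 3 of the 6.

3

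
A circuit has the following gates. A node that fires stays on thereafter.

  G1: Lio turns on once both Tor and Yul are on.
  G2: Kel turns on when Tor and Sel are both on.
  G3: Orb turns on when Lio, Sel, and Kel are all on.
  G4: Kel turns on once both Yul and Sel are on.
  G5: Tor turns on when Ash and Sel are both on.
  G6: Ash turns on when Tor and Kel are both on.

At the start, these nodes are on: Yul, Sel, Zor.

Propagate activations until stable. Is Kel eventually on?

Yul and Sel are on, so Kel turns on (G4).

Yes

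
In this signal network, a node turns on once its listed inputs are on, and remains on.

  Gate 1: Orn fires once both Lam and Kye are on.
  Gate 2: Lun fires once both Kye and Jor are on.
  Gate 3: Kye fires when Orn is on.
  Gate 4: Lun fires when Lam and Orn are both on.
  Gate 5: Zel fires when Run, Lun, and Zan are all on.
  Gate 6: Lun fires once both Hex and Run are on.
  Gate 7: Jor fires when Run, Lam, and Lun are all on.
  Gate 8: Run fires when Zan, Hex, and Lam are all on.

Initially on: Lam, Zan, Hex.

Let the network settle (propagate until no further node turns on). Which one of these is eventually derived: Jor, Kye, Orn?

Jor

Gate 8: Zan, Hex, and Lam on → Run on.
Hex and Run are on, so Lun fires (Gate 6).
Gate 7: Run, Lam, and Lun on → Jor on.
Orn would need Lam and Kye (Gate 1), but Kye never turns on. Kye would need Orn (Gate 3), but Orn never turns on.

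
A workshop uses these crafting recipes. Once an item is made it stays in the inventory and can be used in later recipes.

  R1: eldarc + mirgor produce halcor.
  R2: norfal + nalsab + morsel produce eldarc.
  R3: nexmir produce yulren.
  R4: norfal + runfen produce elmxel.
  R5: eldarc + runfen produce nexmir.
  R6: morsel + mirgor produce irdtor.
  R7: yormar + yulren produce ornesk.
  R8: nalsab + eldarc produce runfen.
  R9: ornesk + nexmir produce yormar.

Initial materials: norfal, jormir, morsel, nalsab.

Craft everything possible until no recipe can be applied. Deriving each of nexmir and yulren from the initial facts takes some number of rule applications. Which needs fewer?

nexmir: norfal + nalsab + morsel → eldarc (R2). Using R8, nalsab and eldarc make runfen. eldarc + runfen → nexmir (R5). [3 rule applications]
yulren: Using R2, norfal, nalsab, and morsel make eldarc. Using R8, nalsab and eldarc make runfen. Using R5, eldarc and runfen make nexmir. Using R3, nexmir makes yulren. [4 rule applications]
nexmir needs fewer.

nexmir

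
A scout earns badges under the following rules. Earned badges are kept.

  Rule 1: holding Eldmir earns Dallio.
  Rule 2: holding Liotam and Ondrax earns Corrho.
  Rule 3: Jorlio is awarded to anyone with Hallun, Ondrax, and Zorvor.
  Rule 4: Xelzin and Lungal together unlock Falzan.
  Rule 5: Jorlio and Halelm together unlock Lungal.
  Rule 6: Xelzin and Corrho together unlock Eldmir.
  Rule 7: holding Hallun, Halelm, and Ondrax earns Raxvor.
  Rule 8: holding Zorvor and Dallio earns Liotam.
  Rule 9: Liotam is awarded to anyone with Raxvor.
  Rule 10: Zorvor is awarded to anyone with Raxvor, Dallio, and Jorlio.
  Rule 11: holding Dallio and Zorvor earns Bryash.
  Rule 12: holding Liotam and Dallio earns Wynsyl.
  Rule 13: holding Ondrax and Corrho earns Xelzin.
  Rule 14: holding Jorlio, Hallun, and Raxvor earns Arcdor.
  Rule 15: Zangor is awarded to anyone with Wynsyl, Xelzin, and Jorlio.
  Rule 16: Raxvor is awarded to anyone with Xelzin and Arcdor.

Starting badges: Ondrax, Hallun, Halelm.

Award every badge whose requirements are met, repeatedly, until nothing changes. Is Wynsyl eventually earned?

Yes

With Hallun, Halelm, and Ondrax, Raxvor is earned (Rule 7).
With Raxvor, Liotam is earned (Rule 9).
With Liotam and Ondrax, Corrho is earned (Rule 2).
With Ondrax and Corrho, Xelzin is earned (Rule 13).
With Xelzin and Corrho, Eldmir is earned (Rule 6).
With Eldmir, Dallio is earned (Rule 1).
With Liotam and Dallio, Wynsyl is earned (Rule 12).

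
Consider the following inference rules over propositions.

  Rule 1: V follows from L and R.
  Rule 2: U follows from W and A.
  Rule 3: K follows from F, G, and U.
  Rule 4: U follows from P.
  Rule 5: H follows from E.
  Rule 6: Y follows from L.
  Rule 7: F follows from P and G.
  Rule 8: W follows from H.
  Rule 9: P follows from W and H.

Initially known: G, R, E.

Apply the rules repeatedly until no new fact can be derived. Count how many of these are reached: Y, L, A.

0

Y would need L (Rule 6), but L is never established.
No rule produces L, and it is not given.
No rule produces A, and it is not given.
None of the 3 are reached.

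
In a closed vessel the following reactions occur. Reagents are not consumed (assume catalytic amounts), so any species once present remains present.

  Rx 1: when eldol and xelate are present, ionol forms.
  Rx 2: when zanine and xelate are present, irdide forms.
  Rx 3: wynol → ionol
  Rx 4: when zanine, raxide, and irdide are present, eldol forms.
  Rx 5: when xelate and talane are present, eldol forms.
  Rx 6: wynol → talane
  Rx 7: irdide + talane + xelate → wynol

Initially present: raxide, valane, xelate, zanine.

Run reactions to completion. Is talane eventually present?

No

talane would need wynol (Rx 6), but wynol never forms.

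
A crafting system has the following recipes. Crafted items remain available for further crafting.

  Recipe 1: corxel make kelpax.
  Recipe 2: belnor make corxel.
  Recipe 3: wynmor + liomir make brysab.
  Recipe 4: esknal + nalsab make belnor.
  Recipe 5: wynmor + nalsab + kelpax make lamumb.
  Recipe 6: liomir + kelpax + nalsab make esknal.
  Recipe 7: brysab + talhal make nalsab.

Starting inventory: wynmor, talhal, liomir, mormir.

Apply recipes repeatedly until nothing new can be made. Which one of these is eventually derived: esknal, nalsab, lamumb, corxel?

Using Recipe 3, wynmor and liomir make brysab.
brysab + talhal → nalsab (Recipe 7).
esknal would need liomir, kelpax, and nalsab (Recipe 6), but kelpax is never obtained. corxel would need belnor (Recipe 2), but belnor is never obtained. lamumb would need wynmor, nalsab, and kelpax (Recipe 5), but kelpax is never obtained.

nalsab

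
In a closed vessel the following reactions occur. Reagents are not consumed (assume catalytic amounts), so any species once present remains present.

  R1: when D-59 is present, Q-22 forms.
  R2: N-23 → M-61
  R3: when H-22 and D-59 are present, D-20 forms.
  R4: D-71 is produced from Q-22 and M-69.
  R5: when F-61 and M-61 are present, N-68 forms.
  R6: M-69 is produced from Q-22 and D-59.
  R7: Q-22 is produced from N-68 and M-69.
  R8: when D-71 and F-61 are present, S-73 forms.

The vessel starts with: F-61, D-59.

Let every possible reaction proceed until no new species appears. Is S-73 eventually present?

Yes

D-59 present → Q-22 forms (R1).
Q-22 and D-59 present → M-69 forms (R6).
Q-22 and M-69 present → D-71 forms (R4).
D-71 and F-61 present → S-73 forms (R8).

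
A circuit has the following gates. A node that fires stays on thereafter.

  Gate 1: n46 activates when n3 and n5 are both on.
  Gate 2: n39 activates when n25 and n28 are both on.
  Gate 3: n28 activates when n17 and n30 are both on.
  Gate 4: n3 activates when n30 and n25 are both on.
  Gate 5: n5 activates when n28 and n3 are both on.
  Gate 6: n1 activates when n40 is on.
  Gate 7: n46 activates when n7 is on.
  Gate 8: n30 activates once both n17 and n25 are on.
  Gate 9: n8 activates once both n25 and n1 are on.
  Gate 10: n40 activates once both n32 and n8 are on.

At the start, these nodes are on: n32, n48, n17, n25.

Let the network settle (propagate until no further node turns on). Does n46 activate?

Yes

Gate 8: n17 and n25 on → n30 on.
Gate 3: n17 and n30 on → n28 on.
n30 and n25 are on, so n3 activates (Gate 4).
Gate 5: n28 and n3 on → n5 on.
n3 and n5 are on, so n46 activates (Gate 1).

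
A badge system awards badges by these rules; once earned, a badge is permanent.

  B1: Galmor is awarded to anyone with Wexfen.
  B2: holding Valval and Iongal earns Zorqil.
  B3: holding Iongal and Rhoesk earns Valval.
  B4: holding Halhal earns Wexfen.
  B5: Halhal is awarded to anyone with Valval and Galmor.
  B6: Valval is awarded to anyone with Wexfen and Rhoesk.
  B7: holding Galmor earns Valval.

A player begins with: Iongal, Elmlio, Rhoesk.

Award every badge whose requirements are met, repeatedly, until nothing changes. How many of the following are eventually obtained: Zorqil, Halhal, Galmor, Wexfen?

With Iongal and Rhoesk, Valval is earned (B3).
With Valval and Iongal, Zorqil is earned (B2).
Zorqil: reached.
Halhal would need Valval and Galmor (B5), but Galmor is never earned.
Galmor would need Wexfen (B1), but Wexfen is never earned.
Wexfen would need Halhal (B4), but Halhal is never earned.
Reached: Zorqil — 1 of the 4.

1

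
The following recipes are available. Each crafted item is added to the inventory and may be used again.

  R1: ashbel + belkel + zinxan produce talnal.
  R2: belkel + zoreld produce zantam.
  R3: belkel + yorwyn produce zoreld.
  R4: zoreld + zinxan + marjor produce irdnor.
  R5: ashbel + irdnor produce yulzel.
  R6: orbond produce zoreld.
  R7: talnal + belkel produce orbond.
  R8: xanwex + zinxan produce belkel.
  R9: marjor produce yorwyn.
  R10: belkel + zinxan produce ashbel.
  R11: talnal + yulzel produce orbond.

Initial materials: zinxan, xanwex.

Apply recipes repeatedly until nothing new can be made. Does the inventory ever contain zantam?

Yes

Using R8, xanwex and zinxan make belkel.
Using R10, belkel and zinxan make ashbel.
Using R1, ashbel, belkel, and zinxan make talnal.
talnal + belkel → orbond (R7).
orbond → zoreld (R6).
belkel + zoreld → zantam (R2).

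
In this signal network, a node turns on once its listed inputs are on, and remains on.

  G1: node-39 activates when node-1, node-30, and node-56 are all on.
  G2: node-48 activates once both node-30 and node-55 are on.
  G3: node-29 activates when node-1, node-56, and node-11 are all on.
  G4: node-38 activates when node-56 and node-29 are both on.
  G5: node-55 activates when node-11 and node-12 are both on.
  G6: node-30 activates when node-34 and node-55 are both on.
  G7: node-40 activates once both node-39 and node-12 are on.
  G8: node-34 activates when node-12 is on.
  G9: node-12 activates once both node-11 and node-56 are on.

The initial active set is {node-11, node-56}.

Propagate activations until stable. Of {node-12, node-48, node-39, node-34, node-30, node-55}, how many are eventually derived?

G9: node-11 and node-56 on → node-12 on.
G5: node-11 and node-12 on → node-55 on.
node-12 is on, so node-34 activates (G8).
G6: node-34 and node-55 on → node-30 on.
node-30 and node-55 are on, so node-48 activates (G2).
node-12: reached.
node-48: reached.
node-39 would need node-1, node-30, and node-56 (G1), but node-1 never turns on.
node-34: reached.
node-30: reached.
node-55: reached.
Reached: node-12, node-48, node-34, node-30, and node-55 — 5 of the 6.

5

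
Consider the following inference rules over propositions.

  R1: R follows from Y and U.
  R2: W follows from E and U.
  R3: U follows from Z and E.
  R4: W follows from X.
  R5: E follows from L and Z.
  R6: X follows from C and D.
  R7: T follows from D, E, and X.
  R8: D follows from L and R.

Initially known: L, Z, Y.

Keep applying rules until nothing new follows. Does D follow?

L and Z hold, so E follows (R5).
Z and E hold, so U follows (R3).
Y and U hold, so R follows (R1).
L and R hold, so D follows (R8).

Yes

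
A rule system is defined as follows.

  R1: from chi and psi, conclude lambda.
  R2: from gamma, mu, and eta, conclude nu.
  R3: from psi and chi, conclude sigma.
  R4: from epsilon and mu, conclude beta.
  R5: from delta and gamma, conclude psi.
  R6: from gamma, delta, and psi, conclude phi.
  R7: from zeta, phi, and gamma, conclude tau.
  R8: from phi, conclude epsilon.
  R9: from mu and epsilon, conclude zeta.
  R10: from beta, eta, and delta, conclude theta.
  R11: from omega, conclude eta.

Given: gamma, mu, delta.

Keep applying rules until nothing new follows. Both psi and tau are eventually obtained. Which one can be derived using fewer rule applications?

psi: delta and gamma hold, so psi follows (R5). [1 rule application]
tau: delta and gamma hold, so psi follows (R5). From gamma, delta, and psi, R6 gives phi. From phi, R8 gives epsilon. mu and epsilon hold, so zeta follows (R9). From zeta, phi, and gamma, R7 gives tau. [5 rule applications]
psi needs fewer.

psi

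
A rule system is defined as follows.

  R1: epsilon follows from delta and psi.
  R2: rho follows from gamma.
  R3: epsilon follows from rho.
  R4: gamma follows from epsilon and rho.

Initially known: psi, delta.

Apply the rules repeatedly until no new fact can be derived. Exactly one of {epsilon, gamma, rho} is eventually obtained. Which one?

delta and psi hold, so epsilon follows (R1).
rho would need gamma (R2), but gamma is never established. gamma would need epsilon and rho (R4), but rho is never established.

epsilon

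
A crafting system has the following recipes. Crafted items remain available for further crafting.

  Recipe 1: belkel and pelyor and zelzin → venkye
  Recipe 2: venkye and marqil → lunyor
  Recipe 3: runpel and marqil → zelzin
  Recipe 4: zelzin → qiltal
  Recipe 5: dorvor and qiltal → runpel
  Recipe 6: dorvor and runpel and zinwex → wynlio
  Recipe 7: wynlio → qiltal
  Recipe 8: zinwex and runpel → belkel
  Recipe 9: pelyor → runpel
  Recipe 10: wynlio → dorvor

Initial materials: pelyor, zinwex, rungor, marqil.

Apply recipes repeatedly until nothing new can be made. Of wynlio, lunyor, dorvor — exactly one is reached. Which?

pelyor → runpel (Recipe 9).
zinwex and runpel → belkel (Recipe 8).
Using Recipe 3, runpel and marqil make zelzin.
Using Recipe 1, belkel, pelyor, and zelzin make venkye.
Using Recipe 2, venkye and marqil make lunyor.
dorvor would need wynlio (Recipe 10), but wynlio is never obtained. wynlio would need dorvor, runpel, and zinwex (Recipe 6), but dorvor is never obtained.

lunyor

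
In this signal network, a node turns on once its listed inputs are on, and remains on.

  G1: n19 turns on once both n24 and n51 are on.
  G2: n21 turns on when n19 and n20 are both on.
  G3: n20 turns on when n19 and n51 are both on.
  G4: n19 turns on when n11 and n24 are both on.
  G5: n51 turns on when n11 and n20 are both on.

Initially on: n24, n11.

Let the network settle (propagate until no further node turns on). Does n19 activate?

G4: n11 and n24 on → n19 on.

Yes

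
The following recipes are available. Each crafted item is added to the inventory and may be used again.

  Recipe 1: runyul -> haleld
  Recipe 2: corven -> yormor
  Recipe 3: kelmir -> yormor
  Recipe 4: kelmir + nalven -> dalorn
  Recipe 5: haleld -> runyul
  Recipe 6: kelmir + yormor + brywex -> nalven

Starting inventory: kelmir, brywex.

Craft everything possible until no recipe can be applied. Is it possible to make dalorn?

Using Recipe 3, kelmir makes yormor.
Using Recipe 6, kelmir, yormor, and brywex make nalven.
kelmir + nalven -> dalorn (Recipe 4).

Yes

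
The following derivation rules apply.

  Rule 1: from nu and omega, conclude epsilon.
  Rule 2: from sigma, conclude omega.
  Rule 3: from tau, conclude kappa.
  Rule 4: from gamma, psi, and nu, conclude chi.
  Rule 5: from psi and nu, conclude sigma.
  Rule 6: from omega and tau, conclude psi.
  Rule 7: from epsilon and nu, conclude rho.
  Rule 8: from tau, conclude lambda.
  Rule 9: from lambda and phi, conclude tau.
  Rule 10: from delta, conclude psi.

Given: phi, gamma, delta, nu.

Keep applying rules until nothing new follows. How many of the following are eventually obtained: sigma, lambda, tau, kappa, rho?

2

delta holds, so psi follows (Rule 10).
From psi and nu, Rule 5 gives sigma.
sigma holds, so omega follows (Rule 2).
From nu and omega, Rule 1 gives epsilon.
epsilon and nu hold, so rho follows (Rule 7).
sigma: reached.
lambda would need tau (Rule 8), but tau is never established.
tau would need lambda and phi (Rule 9), but lambda is never established.
kappa would need tau (Rule 3), but tau is never established.
rho: reached.
Reached: sigma and rho — 2 of the 5.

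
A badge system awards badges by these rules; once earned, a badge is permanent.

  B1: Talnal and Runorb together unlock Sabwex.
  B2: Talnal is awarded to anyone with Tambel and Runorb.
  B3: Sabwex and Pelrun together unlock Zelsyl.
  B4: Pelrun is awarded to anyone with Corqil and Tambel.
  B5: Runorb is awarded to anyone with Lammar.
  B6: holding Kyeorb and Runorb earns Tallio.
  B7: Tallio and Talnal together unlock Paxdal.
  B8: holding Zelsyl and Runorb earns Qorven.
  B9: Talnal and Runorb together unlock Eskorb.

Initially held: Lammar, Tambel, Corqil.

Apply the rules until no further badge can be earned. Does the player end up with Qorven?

Yes

With Corqil and Tambel, Pelrun is earned (B4).
With Lammar, Runorb is earned (B5).
With Tambel and Runorb, Talnal is earned (B2).
With Talnal and Runorb, Sabwex is earned (B1).
With Sabwex and Pelrun, Zelsyl is earned (B3).
With Zelsyl and Runorb, Qorven is earned (B8).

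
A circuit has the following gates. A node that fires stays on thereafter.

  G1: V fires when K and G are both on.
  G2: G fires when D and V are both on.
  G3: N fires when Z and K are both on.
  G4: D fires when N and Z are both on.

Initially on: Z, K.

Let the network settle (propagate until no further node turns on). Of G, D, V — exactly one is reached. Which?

D

G3: Z and K on → N on.
G4: N and Z on → D on.
G would need D and V (G2), but V never turns on. V would need K and G (G1), but G never turns on.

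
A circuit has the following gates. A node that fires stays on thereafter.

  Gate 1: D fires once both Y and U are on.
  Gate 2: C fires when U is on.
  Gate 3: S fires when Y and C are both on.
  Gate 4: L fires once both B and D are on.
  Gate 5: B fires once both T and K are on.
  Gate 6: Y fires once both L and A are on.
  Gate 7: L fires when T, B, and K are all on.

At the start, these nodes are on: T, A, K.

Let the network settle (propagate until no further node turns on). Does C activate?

No

C would need U (Gate 2), but U never turns on.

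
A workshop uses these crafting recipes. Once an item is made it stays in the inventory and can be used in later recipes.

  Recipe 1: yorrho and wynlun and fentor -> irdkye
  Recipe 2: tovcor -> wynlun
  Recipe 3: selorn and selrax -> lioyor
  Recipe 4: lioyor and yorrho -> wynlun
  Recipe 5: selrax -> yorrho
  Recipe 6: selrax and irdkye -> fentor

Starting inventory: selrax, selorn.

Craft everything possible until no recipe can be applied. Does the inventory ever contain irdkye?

No

irdkye would need yorrho, wynlun, and fentor (Recipe 1), but fentor is never obtained.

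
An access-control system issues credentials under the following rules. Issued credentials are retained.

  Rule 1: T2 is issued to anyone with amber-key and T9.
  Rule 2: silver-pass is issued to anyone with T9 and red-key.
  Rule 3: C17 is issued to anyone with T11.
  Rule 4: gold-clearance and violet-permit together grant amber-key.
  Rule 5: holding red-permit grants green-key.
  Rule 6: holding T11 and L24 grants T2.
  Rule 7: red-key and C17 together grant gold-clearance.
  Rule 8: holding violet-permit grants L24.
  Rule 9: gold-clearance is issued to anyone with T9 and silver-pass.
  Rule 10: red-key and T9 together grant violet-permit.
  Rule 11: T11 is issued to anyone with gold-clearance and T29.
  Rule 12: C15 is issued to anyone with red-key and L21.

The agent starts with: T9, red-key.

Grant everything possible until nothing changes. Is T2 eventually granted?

Yes

Holding T9 and red-key grants silver-pass (Rule 2).
Holding red-key and T9 grants violet-permit (Rule 10).
Holding T9 and silver-pass grants gold-clearance (Rule 9).
Holding gold-clearance and violet-permit grants amber-key (Rule 4).
Holding amber-key and T9 grants T2 (Rule 1).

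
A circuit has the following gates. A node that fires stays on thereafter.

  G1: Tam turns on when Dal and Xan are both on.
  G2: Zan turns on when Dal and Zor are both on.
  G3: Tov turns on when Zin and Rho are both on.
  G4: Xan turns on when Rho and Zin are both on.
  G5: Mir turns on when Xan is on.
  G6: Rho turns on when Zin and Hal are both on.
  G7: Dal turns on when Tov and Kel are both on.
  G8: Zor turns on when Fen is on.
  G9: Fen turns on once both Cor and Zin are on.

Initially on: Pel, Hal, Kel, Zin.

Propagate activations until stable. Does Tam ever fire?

Zin and Hal are on, so Rho turns on (G6).
G4: Rho and Zin on → Xan on.
G3: Zin and Rho on → Tov on.
G7: Tov and Kel on → Dal on.
Dal and Xan are on, so Tam turns on (G1).

Yes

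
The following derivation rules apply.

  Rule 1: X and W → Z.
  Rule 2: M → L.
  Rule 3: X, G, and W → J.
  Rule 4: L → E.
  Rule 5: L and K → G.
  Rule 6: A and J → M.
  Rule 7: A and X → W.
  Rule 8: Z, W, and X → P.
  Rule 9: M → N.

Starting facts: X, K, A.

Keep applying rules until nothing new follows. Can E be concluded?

No

E would need L (Rule 4), but L is never established.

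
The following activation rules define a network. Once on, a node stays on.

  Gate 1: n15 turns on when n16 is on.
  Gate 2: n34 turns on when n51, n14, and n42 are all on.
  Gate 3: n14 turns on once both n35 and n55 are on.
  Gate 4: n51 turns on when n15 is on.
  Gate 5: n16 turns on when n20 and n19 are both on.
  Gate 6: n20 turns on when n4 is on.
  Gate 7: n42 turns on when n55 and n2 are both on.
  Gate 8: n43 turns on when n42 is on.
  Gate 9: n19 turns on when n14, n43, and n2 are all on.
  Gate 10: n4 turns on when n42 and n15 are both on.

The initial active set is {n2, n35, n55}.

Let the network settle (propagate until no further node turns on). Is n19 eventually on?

Yes

n55 and n2 are on, so n42 turns on (Gate 7).
Gate 3: n35 and n55 on → n14 on.
n42 is on, so n43 turns on (Gate 8).
Gate 9: n14, n43, and n2 on → n19 on.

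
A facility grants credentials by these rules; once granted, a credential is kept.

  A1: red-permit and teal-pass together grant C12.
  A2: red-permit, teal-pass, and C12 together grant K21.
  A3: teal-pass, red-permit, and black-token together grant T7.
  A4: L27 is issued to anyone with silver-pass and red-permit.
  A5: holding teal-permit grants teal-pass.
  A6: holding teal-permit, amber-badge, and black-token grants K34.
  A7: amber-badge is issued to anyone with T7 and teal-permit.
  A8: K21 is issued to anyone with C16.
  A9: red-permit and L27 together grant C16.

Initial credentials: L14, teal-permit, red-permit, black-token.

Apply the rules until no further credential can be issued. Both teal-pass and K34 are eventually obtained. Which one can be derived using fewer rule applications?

teal-pass

teal-pass: Holding teal-permit grants teal-pass (A5). [1 rule application]
K34: Holding teal-permit grants teal-pass (A5). Holding teal-pass, red-permit, and black-token grants T7 (A3). Holding T7 and teal-permit grants amber-badge (A7). Holding teal-permit, amber-badge, and black-token grants K34 (A6). [4 rule applications]
teal-pass needs fewer.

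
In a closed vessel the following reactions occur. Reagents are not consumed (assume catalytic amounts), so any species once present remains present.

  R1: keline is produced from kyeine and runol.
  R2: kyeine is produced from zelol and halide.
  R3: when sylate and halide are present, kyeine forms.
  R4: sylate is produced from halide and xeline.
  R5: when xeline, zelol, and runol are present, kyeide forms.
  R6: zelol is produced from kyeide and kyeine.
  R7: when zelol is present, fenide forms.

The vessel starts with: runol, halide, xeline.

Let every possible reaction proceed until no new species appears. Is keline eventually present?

Yes

halide and xeline present → sylate forms (R4).
sylate and halide present → kyeine forms (R3).
kyeine and runol present → keline forms (R1).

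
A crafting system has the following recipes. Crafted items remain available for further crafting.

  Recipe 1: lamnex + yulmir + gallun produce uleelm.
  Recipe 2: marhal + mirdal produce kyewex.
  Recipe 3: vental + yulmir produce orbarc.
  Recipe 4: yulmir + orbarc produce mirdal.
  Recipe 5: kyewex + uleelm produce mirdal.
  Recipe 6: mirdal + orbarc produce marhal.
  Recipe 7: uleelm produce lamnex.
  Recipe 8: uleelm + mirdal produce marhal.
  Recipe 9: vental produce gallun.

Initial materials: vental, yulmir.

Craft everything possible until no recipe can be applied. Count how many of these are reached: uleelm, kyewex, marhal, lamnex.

2

Using Recipe 3, vental and yulmir make orbarc.
Using Recipe 4, yulmir and orbarc make mirdal.
mirdal + orbarc → marhal (Recipe 6).
marhal + mirdal → kyewex (Recipe 2).
uleelm would need lamnex, yulmir, and gallun (Recipe 1), but lamnex is never obtained.
kyewex: reached.
marhal: reached.
lamnex would need uleelm (Recipe 7), but uleelm is never obtained.
Reached: kyewex and marhal — 2 of the 4.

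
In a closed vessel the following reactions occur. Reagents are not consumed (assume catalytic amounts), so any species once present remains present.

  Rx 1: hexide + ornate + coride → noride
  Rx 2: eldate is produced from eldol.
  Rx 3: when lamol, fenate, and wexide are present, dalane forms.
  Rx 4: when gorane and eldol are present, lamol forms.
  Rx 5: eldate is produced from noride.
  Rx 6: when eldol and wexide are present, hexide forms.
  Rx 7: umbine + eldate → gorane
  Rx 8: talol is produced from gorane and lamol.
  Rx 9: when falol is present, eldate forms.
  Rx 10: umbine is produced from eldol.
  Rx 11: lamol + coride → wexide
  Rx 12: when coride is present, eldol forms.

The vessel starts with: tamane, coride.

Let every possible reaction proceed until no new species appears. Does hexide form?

Yes

coride present → eldol forms (Rx 12).
eldol present → umbine forms (Rx 10).
eldol present → eldate forms (Rx 2).
umbine and eldate present → gorane forms (Rx 7).
gorane and eldol present → lamol forms (Rx 4).
lamol and coride present → wexide forms (Rx 11).
eldol and wexide present → hexide forms (Rx 6).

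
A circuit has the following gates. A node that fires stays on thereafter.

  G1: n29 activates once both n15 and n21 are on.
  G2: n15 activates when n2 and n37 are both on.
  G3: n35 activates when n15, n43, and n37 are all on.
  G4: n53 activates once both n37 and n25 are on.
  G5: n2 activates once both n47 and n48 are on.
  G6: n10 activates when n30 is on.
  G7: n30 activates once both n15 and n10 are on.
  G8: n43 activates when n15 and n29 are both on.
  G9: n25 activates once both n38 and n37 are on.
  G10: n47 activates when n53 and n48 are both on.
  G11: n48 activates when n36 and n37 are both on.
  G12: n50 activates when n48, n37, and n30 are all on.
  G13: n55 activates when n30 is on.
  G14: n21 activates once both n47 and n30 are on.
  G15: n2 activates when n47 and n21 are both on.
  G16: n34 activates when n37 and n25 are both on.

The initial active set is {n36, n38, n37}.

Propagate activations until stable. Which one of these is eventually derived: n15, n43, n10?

n38 and n37 are on, so n25 activates (G9).
G11: n36 and n37 on → n48 on.
G4: n37 and n25 on → n53 on.
n53 and n48 are on, so n47 activates (G10).
n47 and n48 are on, so n2 activates (G5).
n2 and n37 are on, so n15 activates (G2).
n43 would need n15 and n29 (G8), but n29 never turns on. n10 would need n30 (G6), but n30 never turns on.

n15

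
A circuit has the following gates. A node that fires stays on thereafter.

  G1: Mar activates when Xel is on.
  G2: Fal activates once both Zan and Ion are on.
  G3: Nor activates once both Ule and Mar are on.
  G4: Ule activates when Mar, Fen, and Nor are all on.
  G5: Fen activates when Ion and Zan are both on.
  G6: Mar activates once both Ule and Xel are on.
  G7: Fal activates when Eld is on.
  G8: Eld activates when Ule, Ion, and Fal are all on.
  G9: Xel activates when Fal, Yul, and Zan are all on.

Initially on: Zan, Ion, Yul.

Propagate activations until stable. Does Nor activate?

No

Nor would need Ule and Mar (G3), but Ule never turns on.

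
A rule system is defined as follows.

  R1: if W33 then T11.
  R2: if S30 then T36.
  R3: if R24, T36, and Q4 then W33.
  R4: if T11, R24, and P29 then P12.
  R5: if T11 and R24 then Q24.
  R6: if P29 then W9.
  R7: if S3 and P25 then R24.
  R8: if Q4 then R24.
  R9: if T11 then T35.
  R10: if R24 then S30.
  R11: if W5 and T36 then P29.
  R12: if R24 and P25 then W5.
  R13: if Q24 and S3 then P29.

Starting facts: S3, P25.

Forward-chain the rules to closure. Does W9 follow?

Yes

S3 and P25 hold, so R24 follows (R7).
From R24 and P25, R12 gives W5.
R24 holds, so S30 follows (R10).
From S30, R2 gives T36.
From W5 and T36, R11 gives P29.
P29 holds, so W9 follows (R6).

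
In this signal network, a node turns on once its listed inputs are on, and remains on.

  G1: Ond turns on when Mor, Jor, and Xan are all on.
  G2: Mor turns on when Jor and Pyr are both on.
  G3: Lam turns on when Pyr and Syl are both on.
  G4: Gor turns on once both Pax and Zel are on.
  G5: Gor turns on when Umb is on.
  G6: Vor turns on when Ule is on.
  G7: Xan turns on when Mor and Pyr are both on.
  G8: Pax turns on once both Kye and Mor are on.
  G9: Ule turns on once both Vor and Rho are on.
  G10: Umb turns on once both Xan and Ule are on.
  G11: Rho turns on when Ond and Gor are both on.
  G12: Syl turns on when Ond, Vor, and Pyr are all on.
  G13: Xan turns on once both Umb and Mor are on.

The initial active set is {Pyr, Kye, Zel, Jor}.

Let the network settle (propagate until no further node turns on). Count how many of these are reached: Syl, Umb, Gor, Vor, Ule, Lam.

G2: Jor and Pyr on → Mor on.
Kye and Mor are on, so Pax turns on (G8).
Pax and Zel are on, so Gor turns on (G4).
Syl would need Ond, Vor, and Pyr (G12), but Vor never turns on.
Umb would need Xan and Ule (G10), but Ule never turns on.
Gor: reached.
Vor would need Ule (G6), but Ule never turns on.
Ule would need Vor and Rho (G9), but Vor never turns on.
Lam would need Pyr and Syl (G3), but Syl never turns on.
Reached: Gor — 1 of the 6.

1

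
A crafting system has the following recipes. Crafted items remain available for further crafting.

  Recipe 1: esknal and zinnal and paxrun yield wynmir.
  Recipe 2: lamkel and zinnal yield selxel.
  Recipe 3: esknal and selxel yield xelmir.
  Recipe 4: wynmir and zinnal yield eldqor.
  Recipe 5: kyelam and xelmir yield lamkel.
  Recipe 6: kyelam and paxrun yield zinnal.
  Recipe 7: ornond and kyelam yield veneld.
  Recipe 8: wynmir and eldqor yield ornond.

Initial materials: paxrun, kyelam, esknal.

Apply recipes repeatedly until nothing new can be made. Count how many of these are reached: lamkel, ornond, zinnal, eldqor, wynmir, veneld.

5

Using Recipe 6, kyelam and paxrun make zinnal.
esknal and zinnal and paxrun → wynmir (Recipe 1).
Using Recipe 4, wynmir and zinnal make eldqor.
Using Recipe 8, wynmir and eldqor make ornond.
Using Recipe 7, ornond and kyelam make veneld.
lamkel would need kyelam and xelmir (Recipe 5), but xelmir is never obtained.
ornond: reached.
zinnal: reached.
eldqor: reached.
wynmir: reached.
veneld: reached.
Reached: ornond, zinnal, eldqor, wynmir, and veneld — 5 of the 6.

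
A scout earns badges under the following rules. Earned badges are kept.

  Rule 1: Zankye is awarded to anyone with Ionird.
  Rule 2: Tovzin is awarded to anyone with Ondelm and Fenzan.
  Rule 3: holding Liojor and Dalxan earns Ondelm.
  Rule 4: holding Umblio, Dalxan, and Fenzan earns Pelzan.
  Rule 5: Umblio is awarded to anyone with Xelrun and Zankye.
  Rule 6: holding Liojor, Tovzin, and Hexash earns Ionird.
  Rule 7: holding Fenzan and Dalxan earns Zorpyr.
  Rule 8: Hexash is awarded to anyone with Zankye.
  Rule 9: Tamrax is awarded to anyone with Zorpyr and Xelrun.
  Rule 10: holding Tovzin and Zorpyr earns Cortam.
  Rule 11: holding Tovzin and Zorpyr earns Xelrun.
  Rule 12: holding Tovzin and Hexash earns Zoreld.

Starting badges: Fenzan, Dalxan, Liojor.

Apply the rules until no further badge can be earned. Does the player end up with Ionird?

Ionird would need Liojor, Tovzin, and Hexash (Rule 6), but Hexash is never earned.

No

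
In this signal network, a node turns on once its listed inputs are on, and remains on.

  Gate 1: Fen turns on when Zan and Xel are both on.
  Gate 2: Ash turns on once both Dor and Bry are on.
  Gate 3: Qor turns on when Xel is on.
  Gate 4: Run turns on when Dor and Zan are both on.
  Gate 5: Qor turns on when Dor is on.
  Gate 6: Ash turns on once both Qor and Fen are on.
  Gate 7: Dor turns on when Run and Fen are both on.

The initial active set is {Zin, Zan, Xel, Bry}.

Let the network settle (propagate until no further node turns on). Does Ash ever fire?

Gate 3: Xel on → Qor on.
Gate 1: Zan and Xel on → Fen on.
Qor and Fen are on, so Ash turns on (Gate 6).

Yes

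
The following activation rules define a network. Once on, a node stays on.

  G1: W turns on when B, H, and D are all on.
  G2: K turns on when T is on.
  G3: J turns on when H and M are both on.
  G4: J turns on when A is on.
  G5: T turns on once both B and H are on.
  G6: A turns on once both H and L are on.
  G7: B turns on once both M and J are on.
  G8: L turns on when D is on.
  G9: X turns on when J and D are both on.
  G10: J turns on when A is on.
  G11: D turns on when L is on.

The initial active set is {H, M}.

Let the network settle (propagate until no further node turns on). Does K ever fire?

Yes

H and M are on, so J turns on (G3).
M and J are on, so B turns on (G7).
B and H are on, so T turns on (G5).
G2: T on → K on.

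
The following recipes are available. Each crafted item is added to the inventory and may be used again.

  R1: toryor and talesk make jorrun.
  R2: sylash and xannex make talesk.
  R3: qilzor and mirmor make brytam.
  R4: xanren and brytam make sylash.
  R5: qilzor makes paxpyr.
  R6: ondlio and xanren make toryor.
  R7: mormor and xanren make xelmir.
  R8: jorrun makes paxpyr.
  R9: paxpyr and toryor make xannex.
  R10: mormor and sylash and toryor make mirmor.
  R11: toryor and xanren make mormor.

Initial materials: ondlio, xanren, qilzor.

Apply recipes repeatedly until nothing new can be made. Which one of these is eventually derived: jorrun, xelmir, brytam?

Using R6, ondlio and xanren make toryor.
Using R11, toryor and xanren make mormor.
mormor and xanren → xelmir (R7).
jorrun would need toryor and talesk (R1), but talesk is never obtained. brytam would need qilzor and mirmor (R3), but mirmor is never obtained.

xelmir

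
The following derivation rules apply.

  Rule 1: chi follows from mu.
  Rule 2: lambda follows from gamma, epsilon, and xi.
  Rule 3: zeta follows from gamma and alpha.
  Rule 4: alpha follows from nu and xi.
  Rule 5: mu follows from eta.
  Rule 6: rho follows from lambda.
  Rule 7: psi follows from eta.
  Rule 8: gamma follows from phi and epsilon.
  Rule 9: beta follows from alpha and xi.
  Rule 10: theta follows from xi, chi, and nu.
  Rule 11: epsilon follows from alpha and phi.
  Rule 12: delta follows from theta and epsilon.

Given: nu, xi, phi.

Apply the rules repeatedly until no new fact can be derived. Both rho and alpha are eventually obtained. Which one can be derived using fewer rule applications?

alpha: nu and xi hold, so alpha follows (Rule 4). [1 rule application]
rho: From nu and xi, Rule 4 gives alpha. alpha and phi hold, so epsilon follows (Rule 11). phi and epsilon hold, so gamma follows (Rule 8). gamma, epsilon, and xi hold, so lambda follows (Rule 2). From lambda, Rule 6 gives rho. [5 rule applications]
alpha needs fewer.

alpha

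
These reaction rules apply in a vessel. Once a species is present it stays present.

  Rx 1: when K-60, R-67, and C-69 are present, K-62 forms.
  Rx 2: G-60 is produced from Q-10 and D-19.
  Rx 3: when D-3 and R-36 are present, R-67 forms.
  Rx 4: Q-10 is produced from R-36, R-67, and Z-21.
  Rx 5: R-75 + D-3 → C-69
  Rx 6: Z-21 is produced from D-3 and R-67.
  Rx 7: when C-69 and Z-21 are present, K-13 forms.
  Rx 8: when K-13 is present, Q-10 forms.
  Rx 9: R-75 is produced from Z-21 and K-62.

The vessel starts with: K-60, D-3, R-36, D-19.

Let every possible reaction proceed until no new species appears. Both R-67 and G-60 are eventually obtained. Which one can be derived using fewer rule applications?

R-67

R-67: D-3 and R-36 present → R-67 forms (Rx 3). [1 rule application]
G-60: D-3 and R-36 present → R-67 forms (Rx 3). D-3 and R-67 present → Z-21 forms (Rx 6). R-36, R-67, and Z-21 present → Q-10 forms (Rx 4). Q-10 and D-19 present → G-60 forms (Rx 2). [4 rule applications]
R-67 needs fewer.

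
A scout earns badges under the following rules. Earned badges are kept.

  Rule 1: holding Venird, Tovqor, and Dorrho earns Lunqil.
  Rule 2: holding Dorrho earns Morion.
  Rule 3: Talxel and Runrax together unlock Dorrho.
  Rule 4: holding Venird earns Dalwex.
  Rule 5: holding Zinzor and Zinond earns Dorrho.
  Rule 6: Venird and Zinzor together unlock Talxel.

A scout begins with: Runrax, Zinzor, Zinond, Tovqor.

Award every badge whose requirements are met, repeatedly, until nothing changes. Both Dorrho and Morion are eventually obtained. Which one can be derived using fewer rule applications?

Dorrho: With Zinzor and Zinond, Dorrho is earned (Rule 5). [1 rule application]
Morion: With Zinzor and Zinond, Dorrho is earned (Rule 5). With Dorrho, Morion is earned (Rule 2). [2 rule applications]
Dorrho needs fewer.

Dorrho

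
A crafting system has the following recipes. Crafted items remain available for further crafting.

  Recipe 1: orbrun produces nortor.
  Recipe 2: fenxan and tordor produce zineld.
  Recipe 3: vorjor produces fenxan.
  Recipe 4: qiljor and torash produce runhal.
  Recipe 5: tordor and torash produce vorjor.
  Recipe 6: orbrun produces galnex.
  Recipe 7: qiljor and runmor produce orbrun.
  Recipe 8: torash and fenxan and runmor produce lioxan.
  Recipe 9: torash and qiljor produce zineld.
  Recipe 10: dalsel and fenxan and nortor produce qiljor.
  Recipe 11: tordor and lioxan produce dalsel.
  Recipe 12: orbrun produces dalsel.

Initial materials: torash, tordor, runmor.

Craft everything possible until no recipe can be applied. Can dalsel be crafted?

Using Recipe 5, tordor and torash make vorjor.
vorjor → fenxan (Recipe 3).
Using Recipe 8, torash, fenxan, and runmor make lioxan.
tordor and lioxan → dalsel (Recipe 11).

Yes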